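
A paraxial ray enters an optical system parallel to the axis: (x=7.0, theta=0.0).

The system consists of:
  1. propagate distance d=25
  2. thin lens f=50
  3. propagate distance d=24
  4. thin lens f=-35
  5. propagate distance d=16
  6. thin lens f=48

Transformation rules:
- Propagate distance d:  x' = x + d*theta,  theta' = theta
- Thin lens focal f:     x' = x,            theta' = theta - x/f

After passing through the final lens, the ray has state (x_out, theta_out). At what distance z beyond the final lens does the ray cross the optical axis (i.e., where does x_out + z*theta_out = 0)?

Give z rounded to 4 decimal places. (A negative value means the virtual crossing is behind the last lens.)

Initial: x=7.0000 theta=0.0000
After 1 (propagate distance d=25): x=7.0000 theta=0.0000
After 2 (thin lens f=50): x=7.0000 theta=-0.1400
After 3 (propagate distance d=24): x=3.6400 theta=-0.1400
After 4 (thin lens f=-35): x=3.6400 theta=-0.0360
After 5 (propagate distance d=16): x=3.0640 theta=-0.0360
After 6 (thin lens f=48): x=3.0640 theta=-599/6000 (≈-0.0998)
z_focus = -x_out/theta_out = -(3.0640)/(-599/6000) = 18384/599 ≈ 30.6912
Rounded to 4 decimal places: z = 30.6912

Answer: 30.6912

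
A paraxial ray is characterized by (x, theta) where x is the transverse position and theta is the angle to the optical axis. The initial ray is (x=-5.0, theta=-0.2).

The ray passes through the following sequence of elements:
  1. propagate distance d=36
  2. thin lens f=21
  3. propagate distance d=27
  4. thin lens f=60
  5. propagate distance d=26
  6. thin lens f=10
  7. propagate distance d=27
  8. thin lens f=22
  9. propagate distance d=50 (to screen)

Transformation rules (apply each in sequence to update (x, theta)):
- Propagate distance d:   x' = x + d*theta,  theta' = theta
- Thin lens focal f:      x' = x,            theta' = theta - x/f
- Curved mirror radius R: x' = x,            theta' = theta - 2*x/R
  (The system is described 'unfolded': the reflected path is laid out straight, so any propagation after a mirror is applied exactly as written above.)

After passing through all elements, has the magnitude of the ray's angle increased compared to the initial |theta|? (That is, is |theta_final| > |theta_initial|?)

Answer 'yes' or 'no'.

Answer: yes

Derivation:
Initial: x=-5.0000 theta=-0.2000
After 1 (propagate distance d=36): x=-12.2000 theta=-0.2000
After 2 (thin lens f=21): x=-12.2000 theta=8/21 (≈0.3810)
After 3 (propagate distance d=27): x=-67/35 (≈-1.9143) theta=8/21 (≈0.3810)
After 4 (thin lens f=60): x=-67/35 (≈-1.9143) theta=289/700 (≈0.4129)
After 5 (propagate distance d=26): x=8.8200 theta=289/700 (≈0.4129)
After 6 (thin lens f=10): x=8.8200 theta=-821/1750 (≈-0.4691)
After 7 (propagate distance d=27): x=-3366/875 (≈-3.8469) theta=-821/1750 (≈-0.4691)
After 8 (thin lens f=22): x=-3366/875 (≈-3.8469) theta=-103/350 (≈-0.2943)
After 9 (propagate distance d=50 (to screen)): x=-16241/875 (≈-18.5611) theta=-103/350 (≈-0.2943)
|theta_initial|=0.2000 |theta_final|=103/350 (≈0.2943) -> increased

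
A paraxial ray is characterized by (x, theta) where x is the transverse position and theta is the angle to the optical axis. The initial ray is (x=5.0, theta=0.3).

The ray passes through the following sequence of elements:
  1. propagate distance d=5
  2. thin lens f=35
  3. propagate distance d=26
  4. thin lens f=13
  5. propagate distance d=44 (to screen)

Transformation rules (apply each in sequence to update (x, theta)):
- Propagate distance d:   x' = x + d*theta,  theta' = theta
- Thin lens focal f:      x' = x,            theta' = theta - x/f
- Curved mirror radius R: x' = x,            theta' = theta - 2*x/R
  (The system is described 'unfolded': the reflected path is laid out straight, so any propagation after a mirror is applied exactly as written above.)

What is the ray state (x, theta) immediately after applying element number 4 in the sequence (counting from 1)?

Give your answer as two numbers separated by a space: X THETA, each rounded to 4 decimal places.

Initial: x=5.0000 theta=0.3000
After 1 (propagate distance d=5): x=6.5000 theta=0.3000
After 2 (thin lens f=35): x=6.5000 theta=4/35 (≈0.1143)
After 3 (propagate distance d=26): x=663/70 (≈9.4714) theta=4/35 (≈0.1143)
After 4 (thin lens f=13): x=663/70 (≈9.4714) theta=-43/70 (≈-0.6143)
Rounded to 4 decimal places: x = 9.4714, theta = -0.6143

Answer: 9.4714 -0.6143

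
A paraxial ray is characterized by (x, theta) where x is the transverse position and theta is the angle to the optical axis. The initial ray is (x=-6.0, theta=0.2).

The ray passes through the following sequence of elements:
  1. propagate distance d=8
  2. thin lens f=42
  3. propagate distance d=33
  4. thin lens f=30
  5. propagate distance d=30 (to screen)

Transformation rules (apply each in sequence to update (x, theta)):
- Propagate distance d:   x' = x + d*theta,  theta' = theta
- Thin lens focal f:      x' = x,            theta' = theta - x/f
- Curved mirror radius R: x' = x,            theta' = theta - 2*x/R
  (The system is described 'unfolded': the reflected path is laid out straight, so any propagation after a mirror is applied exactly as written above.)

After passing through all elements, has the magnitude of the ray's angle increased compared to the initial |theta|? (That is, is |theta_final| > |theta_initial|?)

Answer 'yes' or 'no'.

Answer: no

Derivation:
Initial: x=-6.0000 theta=0.2000
After 1 (propagate distance d=8): x=-4.4000 theta=0.2000
After 2 (thin lens f=42): x=-4.4000 theta=32/105 (≈0.3048)
After 3 (propagate distance d=33): x=198/35 (≈5.6571) theta=32/105 (≈0.3048)
After 4 (thin lens f=30): x=198/35 (≈5.6571) theta=61/525 (≈0.1162)
After 5 (propagate distance d=30 (to screen)): x=64/7 (≈9.1429) theta=61/525 (≈0.1162)
|theta_initial|=0.2000 |theta_final|=61/525 (≈0.1162) -> not increased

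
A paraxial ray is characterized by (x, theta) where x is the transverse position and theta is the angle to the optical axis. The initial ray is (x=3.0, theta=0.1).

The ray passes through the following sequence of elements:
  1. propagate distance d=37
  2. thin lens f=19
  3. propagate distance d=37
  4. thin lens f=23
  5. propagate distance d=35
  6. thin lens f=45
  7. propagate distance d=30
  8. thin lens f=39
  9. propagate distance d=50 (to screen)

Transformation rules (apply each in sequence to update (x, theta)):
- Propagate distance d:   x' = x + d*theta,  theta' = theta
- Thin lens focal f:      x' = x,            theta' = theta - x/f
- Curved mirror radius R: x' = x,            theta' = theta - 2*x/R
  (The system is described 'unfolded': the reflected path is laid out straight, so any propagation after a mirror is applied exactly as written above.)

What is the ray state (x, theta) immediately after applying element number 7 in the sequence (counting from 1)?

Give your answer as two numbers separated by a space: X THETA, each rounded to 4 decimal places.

Answer: -6.6128 0.0283

Derivation:
Initial: x=3.0000 theta=0.1000
After 1 (propagate distance d=37): x=6.7000 theta=0.1000
After 2 (thin lens f=19): x=6.7000 theta=-24/95 (≈-0.2526)
After 3 (propagate distance d=37): x=-503/190 (≈-2.6474) theta=-24/95 (≈-0.2526)
After 4 (thin lens f=23): x=-503/190 (≈-2.6474) theta=-601/4370 (≈-0.1375)
After 5 (propagate distance d=35): x=-858/115 (≈-7.4609) theta=-601/4370 (≈-0.1375)
After 6 (thin lens f=45): x=-858/115 (≈-7.4609) theta=1853/65550 (≈0.0283)
After 7 (propagate distance d=30): x=-14449/2185 (≈-6.6128) theta=1853/65550 (≈0.0283)
Rounded to 4 decimal places: x = -6.6128, theta = 0.0283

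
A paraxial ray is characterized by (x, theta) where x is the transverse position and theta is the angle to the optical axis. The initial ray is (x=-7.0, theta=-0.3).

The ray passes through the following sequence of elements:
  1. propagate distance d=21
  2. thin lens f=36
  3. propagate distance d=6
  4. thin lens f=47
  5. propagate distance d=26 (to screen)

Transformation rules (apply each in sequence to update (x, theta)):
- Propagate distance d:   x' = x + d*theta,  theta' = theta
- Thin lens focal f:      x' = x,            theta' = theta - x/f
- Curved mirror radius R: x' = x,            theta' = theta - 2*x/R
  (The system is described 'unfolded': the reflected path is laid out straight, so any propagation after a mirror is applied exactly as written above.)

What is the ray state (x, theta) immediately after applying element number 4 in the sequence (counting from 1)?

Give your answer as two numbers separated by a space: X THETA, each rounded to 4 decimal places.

Answer: -12.8833 0.3436

Derivation:
Initial: x=-7.0000 theta=-0.3000
After 1 (propagate distance d=21): x=-13.3000 theta=-0.3000
After 2 (thin lens f=36): x=-13.3000 theta=5/72 (≈0.0694)
After 3 (propagate distance d=6): x=-773/60 (≈-12.8833) theta=5/72 (≈0.0694)
After 4 (thin lens f=47): x=-773/60 (≈-12.8833) theta=5813/16920 (≈0.3436)
Rounded to 4 decimal places: x = -12.8833, theta = 0.3436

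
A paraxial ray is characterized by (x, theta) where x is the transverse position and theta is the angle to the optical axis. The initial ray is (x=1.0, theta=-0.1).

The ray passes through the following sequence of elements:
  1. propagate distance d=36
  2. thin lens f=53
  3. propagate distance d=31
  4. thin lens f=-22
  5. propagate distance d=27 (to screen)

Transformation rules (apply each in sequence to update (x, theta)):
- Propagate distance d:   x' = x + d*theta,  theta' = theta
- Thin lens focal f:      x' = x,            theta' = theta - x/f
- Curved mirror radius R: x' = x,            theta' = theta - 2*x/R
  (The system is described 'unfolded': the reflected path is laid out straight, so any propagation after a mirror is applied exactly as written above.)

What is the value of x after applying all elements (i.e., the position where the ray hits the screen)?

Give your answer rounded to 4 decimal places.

Initial: x=1.0000 theta=-0.1000
After 1 (propagate distance d=36): x=-2.6000 theta=-0.1000
After 2 (thin lens f=53): x=-2.6000 theta=-27/530 (≈-0.0509)
After 3 (propagate distance d=31): x=-443/106 (≈-4.1792) theta=-27/530 (≈-0.0509)
After 4 (thin lens f=-22): x=-443/106 (≈-4.1792) theta=-53/220 (≈-0.2409)
After 5 (propagate distance d=27 (to screen)): x=-124573/11660 (≈-10.6838) theta=-53/220 (≈-0.2409)
Rounded to 4 decimal places: x = -10.6838

Answer: -10.6838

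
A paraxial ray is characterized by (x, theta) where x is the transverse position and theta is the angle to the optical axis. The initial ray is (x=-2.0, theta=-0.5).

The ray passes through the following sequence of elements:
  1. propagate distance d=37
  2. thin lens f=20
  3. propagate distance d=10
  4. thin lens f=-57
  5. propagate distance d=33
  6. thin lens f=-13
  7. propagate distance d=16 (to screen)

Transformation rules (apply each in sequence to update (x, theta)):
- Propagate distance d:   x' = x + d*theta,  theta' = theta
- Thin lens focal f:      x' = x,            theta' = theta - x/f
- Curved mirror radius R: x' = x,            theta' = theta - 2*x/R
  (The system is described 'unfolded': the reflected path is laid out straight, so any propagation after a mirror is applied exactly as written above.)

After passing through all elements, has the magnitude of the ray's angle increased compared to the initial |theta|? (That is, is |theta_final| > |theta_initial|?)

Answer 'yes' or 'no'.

Answer: no

Derivation:
Initial: x=-2.0000 theta=-0.5000
After 1 (propagate distance d=37): x=-20.5000 theta=-0.5000
After 2 (thin lens f=20): x=-20.5000 theta=0.5250
After 3 (propagate distance d=10): x=-15.2500 theta=0.5250
After 4 (thin lens f=-57): x=-15.2500 theta=587/2280 (≈0.2575)
After 5 (propagate distance d=33): x=-5133/760 (≈-6.7539) theta=587/2280 (≈0.2575)
After 6 (thin lens f=-13): x=-5133/760 (≈-6.7539) theta=-971/3705 (≈-0.2621)
After 7 (propagate distance d=16 (to screen)): x=-64895/5928 (≈-10.9472) theta=-971/3705 (≈-0.2621)
|theta_initial|=0.5000 |theta_final|=971/3705 (≈0.2621) -> not increased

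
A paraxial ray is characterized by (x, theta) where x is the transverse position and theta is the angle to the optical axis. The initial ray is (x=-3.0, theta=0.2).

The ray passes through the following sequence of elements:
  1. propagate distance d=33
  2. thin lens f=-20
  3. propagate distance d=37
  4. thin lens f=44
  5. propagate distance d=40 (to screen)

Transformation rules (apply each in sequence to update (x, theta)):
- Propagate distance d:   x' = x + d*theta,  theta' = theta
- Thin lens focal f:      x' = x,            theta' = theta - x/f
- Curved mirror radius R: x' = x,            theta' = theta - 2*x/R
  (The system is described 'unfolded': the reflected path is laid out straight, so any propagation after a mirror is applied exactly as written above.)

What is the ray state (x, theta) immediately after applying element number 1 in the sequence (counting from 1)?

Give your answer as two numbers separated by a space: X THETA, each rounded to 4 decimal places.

Answer: 3.6000 0.2000

Derivation:
Initial: x=-3.0000 theta=0.2000
After 1 (propagate distance d=33): x=3.6000 theta=0.2000
Rounded to 4 decimal places: x = 3.6000, theta = 0.2000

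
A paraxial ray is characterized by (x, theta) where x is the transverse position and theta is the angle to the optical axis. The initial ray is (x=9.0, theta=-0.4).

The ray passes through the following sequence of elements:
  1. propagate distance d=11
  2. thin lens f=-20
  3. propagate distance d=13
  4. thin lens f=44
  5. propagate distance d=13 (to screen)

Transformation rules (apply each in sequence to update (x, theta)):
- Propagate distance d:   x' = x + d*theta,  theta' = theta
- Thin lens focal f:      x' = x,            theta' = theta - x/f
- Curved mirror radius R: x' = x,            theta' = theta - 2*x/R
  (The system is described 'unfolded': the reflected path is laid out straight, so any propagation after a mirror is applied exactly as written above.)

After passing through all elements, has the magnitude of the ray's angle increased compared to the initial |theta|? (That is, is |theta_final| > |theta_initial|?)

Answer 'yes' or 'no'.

Initial: x=9.0000 theta=-0.4000
After 1 (propagate distance d=11): x=4.6000 theta=-0.4000
After 2 (thin lens f=-20): x=4.6000 theta=-0.1700
After 3 (propagate distance d=13): x=2.3900 theta=-0.1700
After 4 (thin lens f=44): x=2.3900 theta=-987/4400 (≈-0.2243)
After 5 (propagate distance d=13 (to screen)): x=-463/880 (≈-0.5261) theta=-987/4400 (≈-0.2243)
|theta_initial|=0.4000 |theta_final|=987/4400 (≈0.2243) -> not increased

Answer: no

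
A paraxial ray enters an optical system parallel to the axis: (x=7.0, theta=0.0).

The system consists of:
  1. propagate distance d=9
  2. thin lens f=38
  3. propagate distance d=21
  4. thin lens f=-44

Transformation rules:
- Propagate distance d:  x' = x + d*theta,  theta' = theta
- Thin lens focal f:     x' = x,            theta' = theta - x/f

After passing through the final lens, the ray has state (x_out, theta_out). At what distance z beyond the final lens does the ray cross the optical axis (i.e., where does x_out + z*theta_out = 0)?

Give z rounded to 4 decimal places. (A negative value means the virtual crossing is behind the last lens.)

Answer: 27.7037

Derivation:
Initial: x=7.0000 theta=0.0000
After 1 (propagate distance d=9): x=7.0000 theta=0.0000
After 2 (thin lens f=38): x=7.0000 theta=-7/38 (≈-0.1842)
After 3 (propagate distance d=21): x=119/38 (≈3.1316) theta=-7/38 (≈-0.1842)
After 4 (thin lens f=-44): x=119/38 (≈3.1316) theta=-189/1672 (≈-0.1130)
z_focus = -x_out/theta_out = -(119/38)/(-189/1672) = 748/27 ≈ 27.7037
Rounded to 4 decimal places: z = 27.7037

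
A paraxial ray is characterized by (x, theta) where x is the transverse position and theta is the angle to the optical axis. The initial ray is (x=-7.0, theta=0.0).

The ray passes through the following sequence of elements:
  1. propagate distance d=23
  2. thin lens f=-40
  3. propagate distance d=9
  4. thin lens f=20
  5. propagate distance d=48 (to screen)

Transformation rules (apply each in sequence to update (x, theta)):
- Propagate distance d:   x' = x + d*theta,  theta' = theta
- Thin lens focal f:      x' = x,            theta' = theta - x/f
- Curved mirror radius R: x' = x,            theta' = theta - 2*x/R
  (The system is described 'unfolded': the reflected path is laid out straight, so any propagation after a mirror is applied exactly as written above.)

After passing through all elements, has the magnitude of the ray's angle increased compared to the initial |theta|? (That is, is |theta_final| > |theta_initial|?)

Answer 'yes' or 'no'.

Initial: x=-7.0000 theta=0.0000
After 1 (propagate distance d=23): x=-7.0000 theta=0.0000
After 2 (thin lens f=-40): x=-7.0000 theta=-0.1750
After 3 (propagate distance d=9): x=-8.5750 theta=-0.1750
After 4 (thin lens f=20): x=-8.5750 theta=203/800 (≈0.2538)
After 5 (propagate distance d=48 (to screen)): x=3.6050 theta=203/800 (≈0.2538)
|theta_initial|=0.0000 |theta_final|=203/800 (≈0.2538) -> increased

Answer: yes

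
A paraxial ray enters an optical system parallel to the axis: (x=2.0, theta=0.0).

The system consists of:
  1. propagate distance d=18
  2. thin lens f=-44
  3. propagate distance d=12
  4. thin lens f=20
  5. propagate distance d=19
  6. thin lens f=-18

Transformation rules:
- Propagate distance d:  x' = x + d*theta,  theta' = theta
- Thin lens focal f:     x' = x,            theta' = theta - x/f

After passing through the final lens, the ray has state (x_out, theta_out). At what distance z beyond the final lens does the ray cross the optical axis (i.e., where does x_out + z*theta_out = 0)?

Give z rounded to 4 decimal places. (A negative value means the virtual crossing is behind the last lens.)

Answer: 37.0189

Derivation:
Initial: x=2.0000 theta=0.0000
After 1 (propagate distance d=18): x=2.0000 theta=0.0000
After 2 (thin lens f=-44): x=2.0000 theta=1/22 (≈0.0455)
After 3 (propagate distance d=12): x=28/11 (≈2.5455) theta=1/22 (≈0.0455)
After 4 (thin lens f=20): x=28/11 (≈2.5455) theta=-9/110 (≈-0.0818)
After 5 (propagate distance d=19): x=109/110 (≈0.9909) theta=-9/110 (≈-0.0818)
After 6 (thin lens f=-18): x=109/110 (≈0.9909) theta=-53/1980 (≈-0.0268)
z_focus = -x_out/theta_out = -(109/110)/(-53/1980) = 1962/53 ≈ 37.0189
Rounded to 4 decimal places: z = 37.0189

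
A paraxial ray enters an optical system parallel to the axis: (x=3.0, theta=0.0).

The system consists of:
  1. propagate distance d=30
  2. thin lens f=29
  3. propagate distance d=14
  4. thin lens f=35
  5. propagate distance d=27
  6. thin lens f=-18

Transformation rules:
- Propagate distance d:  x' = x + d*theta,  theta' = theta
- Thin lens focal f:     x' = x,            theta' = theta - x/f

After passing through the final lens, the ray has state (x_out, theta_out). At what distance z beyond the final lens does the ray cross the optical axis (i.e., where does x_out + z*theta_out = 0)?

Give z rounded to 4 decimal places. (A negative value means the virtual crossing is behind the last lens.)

Initial: x=3.0000 theta=0.0000
After 1 (propagate distance d=30): x=3.0000 theta=0.0000
After 2 (thin lens f=29): x=3.0000 theta=-3/29 (≈-0.1034)
After 3 (propagate distance d=14): x=45/29 (≈1.5517) theta=-3/29 (≈-0.1034)
After 4 (thin lens f=35): x=45/29 (≈1.5517) theta=-30/203 (≈-0.1478)
After 5 (propagate distance d=27): x=-495/203 (≈-2.4384) theta=-30/203 (≈-0.1478)
After 6 (thin lens f=-18): x=-495/203 (≈-2.4384) theta=-115/406 (≈-0.2833)
z_focus = -x_out/theta_out = -(-495/203)/(-115/406) = -198/23 ≈ -8.6087
Rounded to 4 decimal places: z = -8.6087

Answer: -8.6087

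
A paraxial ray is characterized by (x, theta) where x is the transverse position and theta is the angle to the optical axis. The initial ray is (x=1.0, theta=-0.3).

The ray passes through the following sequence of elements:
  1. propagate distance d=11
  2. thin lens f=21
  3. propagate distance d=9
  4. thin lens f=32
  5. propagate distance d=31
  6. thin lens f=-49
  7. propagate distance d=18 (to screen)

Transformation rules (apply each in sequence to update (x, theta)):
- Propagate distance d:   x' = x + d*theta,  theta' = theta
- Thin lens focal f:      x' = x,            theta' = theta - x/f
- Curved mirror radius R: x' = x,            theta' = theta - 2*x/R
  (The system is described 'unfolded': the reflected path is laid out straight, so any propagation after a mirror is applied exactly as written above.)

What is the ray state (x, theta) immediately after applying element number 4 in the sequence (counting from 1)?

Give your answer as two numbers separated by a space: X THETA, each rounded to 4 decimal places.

Answer: -4.0143 -0.0650

Derivation:
Initial: x=1.0000 theta=-0.3000
After 1 (propagate distance d=11): x=-2.3000 theta=-0.3000
After 2 (thin lens f=21): x=-2.3000 theta=-4/21 (≈-0.1905)
After 3 (propagate distance d=9): x=-281/70 (≈-4.0143) theta=-4/21 (≈-0.1905)
After 4 (thin lens f=32): x=-281/70 (≈-4.0143) theta=-437/6720 (≈-0.0650)
Rounded to 4 decimal places: x = -4.0143, theta = -0.0650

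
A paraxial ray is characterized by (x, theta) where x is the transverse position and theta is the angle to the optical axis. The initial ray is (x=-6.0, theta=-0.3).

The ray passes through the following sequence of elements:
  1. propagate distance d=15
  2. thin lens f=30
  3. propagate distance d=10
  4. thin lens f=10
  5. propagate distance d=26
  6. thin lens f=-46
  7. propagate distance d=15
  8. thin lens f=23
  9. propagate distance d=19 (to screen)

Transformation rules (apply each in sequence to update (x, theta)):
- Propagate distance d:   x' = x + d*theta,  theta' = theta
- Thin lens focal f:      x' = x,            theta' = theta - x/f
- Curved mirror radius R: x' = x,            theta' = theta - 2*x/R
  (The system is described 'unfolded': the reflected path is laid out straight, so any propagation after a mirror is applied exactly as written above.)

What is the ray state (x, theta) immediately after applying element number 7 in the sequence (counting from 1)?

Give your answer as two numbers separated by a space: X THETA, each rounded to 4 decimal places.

Initial: x=-6.0000 theta=-0.3000
After 1 (propagate distance d=15): x=-10.5000 theta=-0.3000
After 2 (thin lens f=30): x=-10.5000 theta=0.0500
After 3 (propagate distance d=10): x=-10.0000 theta=0.0500
After 4 (thin lens f=10): x=-10.0000 theta=1.0500
After 5 (propagate distance d=26): x=17.3000 theta=1.0500
After 6 (thin lens f=-46): x=17.3000 theta=164/115 (≈1.4261)
After 7 (propagate distance d=15): x=8899/230 (≈38.6913) theta=164/115 (≈1.4261)
Rounded to 4 decimal places: x = 38.6913, theta = 1.4261

Answer: 38.6913 1.4261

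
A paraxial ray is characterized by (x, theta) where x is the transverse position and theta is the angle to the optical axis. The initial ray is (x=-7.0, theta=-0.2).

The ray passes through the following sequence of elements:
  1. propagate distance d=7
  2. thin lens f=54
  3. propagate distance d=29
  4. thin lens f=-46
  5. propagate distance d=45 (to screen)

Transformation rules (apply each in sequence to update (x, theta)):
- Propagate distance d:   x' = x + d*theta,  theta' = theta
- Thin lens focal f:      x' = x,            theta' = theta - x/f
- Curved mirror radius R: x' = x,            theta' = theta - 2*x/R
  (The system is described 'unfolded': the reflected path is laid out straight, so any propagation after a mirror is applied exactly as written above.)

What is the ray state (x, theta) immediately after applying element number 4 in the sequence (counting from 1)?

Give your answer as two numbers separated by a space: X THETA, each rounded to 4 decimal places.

Answer: -9.6889 -0.2551

Derivation:
Initial: x=-7.0000 theta=-0.2000
After 1 (propagate distance d=7): x=-8.4000 theta=-0.2000
After 2 (thin lens f=54): x=-8.4000 theta=-2/45 (≈-0.0444)
After 3 (propagate distance d=29): x=-436/45 (≈-9.6889) theta=-2/45 (≈-0.0444)
After 4 (thin lens f=-46): x=-436/45 (≈-9.6889) theta=-88/345 (≈-0.2551)
Rounded to 4 decimal places: x = -9.6889, theta = -0.2551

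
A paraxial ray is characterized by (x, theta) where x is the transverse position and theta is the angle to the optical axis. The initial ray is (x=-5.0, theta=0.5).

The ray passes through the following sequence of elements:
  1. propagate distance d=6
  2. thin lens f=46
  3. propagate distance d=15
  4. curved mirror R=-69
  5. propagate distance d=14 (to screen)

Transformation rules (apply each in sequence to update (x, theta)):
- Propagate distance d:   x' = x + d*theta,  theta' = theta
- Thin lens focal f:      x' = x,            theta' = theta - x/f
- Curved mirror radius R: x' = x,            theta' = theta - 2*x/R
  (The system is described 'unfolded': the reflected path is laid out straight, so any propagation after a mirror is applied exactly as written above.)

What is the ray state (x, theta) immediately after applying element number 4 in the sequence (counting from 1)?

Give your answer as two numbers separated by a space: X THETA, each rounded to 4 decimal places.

Answer: 6.1522 0.7218

Derivation:
Initial: x=-5.0000 theta=0.5000
After 1 (propagate distance d=6): x=-2.0000 theta=0.5000
After 2 (thin lens f=46): x=-2.0000 theta=25/46 (≈0.5435)
After 3 (propagate distance d=15): x=283/46 (≈6.1522) theta=25/46 (≈0.5435)
After 4 (curved mirror R=-69): x=283/46 (≈6.1522) theta=2291/3174 (≈0.7218)
Rounded to 4 decimal places: x = 6.1522, theta = 0.7218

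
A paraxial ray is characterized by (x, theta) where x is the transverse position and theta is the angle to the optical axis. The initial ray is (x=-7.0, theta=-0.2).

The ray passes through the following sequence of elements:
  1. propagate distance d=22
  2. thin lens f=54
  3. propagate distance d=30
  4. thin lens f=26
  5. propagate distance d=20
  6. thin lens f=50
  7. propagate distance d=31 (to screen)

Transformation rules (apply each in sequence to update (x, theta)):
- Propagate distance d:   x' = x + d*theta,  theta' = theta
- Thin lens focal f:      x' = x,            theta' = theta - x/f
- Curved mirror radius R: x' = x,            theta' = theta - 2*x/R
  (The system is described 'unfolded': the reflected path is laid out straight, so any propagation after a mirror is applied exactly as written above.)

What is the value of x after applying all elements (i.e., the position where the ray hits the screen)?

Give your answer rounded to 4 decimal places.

Answer: 12.6533

Derivation:
Initial: x=-7.0000 theta=-0.2000
After 1 (propagate distance d=22): x=-11.4000 theta=-0.2000
After 2 (thin lens f=54): x=-11.4000 theta=1/90 (≈0.0111)
After 3 (propagate distance d=30): x=-166/15 (≈-11.0667) theta=1/90 (≈0.0111)
After 4 (thin lens f=26): x=-166/15 (≈-11.0667) theta=511/1170 (≈0.4368)
After 5 (propagate distance d=20): x=-1364/585 (≈-2.3316) theta=511/1170 (≈0.4368)
After 6 (thin lens f=50): x=-1364/585 (≈-2.3316) theta=1571/3250 (≈0.4834)
After 7 (propagate distance d=31 (to screen)): x=370109/29250 (≈12.6533) theta=1571/3250 (≈0.4834)
Rounded to 4 decimal places: x = 12.6533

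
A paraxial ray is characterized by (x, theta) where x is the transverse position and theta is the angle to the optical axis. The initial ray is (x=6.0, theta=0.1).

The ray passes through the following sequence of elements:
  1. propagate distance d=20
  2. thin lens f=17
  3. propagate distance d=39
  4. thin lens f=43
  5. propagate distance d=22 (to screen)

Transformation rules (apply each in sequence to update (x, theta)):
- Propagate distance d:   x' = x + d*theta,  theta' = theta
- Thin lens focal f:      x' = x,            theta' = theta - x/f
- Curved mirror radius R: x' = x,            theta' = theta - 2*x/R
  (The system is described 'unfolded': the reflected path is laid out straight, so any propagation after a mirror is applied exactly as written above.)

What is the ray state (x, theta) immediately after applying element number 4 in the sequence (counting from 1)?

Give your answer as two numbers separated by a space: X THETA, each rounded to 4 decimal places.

Initial: x=6.0000 theta=0.1000
After 1 (propagate distance d=20): x=8.0000 theta=0.1000
After 2 (thin lens f=17): x=8.0000 theta=-63/170 (≈-0.3706)
After 3 (propagate distance d=39): x=-1097/170 (≈-6.4529) theta=-63/170 (≈-0.3706)
After 4 (thin lens f=43): x=-1097/170 (≈-6.4529) theta=-806/3655 (≈-0.2205)
Rounded to 4 decimal places: x = -6.4529, theta = -0.2205

Answer: -6.4529 -0.2205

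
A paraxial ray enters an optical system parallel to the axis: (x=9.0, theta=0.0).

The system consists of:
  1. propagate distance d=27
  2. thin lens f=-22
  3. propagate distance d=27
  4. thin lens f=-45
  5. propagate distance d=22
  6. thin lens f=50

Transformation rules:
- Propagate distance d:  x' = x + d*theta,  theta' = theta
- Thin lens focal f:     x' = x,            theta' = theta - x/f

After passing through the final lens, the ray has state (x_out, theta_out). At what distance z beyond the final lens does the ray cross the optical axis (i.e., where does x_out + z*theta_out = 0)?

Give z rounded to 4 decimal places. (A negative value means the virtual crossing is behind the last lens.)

Answer: -500.3513

Derivation:
Initial: x=9.0000 theta=0.0000
After 1 (propagate distance d=27): x=9.0000 theta=0.0000
After 2 (thin lens f=-22): x=9.0000 theta=9/22 (≈0.4091)
After 3 (propagate distance d=27): x=441/22 (≈20.0455) theta=9/22 (≈0.4091)
After 4 (thin lens f=-45): x=441/22 (≈20.0455) theta=47/55 (≈0.8545)
After 5 (propagate distance d=22): x=4273/110 (≈38.8455) theta=47/55 (≈0.8545)
After 6 (thin lens f=50): x=4273/110 (≈38.8455) theta=427/5500 (≈0.0776)
z_focus = -x_out/theta_out = -(4273/110)/(427/5500) = -213650/427 ≈ -500.3513
Rounded to 4 decimal places: z = -500.3513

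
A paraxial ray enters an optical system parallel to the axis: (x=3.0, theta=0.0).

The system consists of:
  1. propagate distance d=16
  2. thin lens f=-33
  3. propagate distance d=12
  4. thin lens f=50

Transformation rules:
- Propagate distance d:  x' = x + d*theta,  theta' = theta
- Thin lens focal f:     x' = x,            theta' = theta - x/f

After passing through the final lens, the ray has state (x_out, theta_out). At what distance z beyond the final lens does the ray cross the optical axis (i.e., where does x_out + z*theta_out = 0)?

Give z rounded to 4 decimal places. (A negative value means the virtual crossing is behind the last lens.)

Answer: -450.0000

Derivation:
Initial: x=3.0000 theta=0.0000
After 1 (propagate distance d=16): x=3.0000 theta=0.0000
After 2 (thin lens f=-33): x=3.0000 theta=1/11 (≈0.0909)
After 3 (propagate distance d=12): x=45/11 (≈4.0909) theta=1/11 (≈0.0909)
After 4 (thin lens f=50): x=45/11 (≈4.0909) theta=1/110 (≈0.0091)
z_focus = -x_out/theta_out = -(45/11)/(1/110) = -450.0000
Rounded to 4 decimal places: z = -450.0000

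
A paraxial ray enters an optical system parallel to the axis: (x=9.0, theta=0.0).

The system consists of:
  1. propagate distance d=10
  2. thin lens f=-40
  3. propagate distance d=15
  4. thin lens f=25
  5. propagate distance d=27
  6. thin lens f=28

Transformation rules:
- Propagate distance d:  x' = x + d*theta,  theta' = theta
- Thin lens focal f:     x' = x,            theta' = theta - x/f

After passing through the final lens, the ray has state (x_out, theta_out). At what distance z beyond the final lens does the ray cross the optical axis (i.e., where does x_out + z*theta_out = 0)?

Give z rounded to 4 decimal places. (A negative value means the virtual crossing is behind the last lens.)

Answer: 11.2598

Derivation:
Initial: x=9.0000 theta=0.0000
After 1 (propagate distance d=10): x=9.0000 theta=0.0000
After 2 (thin lens f=-40): x=9.0000 theta=0.2250
After 3 (propagate distance d=15): x=12.3750 theta=0.2250
After 4 (thin lens f=25): x=12.3750 theta=-0.2700
After 5 (propagate distance d=27): x=5.0850 theta=-0.2700
After 6 (thin lens f=28): x=5.0850 theta=-2529/5600 (≈-0.4516)
z_focus = -x_out/theta_out = -(5.0850)/(-2529/5600) = 3164/281 ≈ 11.2598
Rounded to 4 decimal places: z = 11.2598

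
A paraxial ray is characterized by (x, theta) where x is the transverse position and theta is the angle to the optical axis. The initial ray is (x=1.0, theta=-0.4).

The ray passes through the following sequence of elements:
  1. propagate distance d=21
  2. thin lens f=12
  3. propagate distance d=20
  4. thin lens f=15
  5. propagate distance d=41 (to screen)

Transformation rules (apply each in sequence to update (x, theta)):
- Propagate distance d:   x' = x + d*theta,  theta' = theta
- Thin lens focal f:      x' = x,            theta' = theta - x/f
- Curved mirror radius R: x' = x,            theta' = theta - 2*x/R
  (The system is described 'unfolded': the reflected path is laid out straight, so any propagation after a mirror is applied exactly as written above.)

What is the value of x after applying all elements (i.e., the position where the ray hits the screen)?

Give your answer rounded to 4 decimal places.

Answer: 14.1989

Derivation:
Initial: x=1.0000 theta=-0.4000
After 1 (propagate distance d=21): x=-7.4000 theta=-0.4000
After 2 (thin lens f=12): x=-7.4000 theta=13/60 (≈0.2167)
After 3 (propagate distance d=20): x=-46/15 (≈-3.0667) theta=13/60 (≈0.2167)
After 4 (thin lens f=15): x=-46/15 (≈-3.0667) theta=379/900 (≈0.4211)
After 5 (propagate distance d=41 (to screen)): x=12779/900 (≈14.1989) theta=379/900 (≈0.4211)
Rounded to 4 decimal places: x = 14.1989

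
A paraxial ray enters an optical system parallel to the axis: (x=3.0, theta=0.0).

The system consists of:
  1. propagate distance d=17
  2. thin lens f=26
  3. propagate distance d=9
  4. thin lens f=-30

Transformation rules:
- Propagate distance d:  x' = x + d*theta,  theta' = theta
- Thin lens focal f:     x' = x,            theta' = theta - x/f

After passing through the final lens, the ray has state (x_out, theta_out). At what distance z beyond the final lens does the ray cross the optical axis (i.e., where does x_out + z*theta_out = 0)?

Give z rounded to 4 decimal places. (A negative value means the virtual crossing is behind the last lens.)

Initial: x=3.0000 theta=0.0000
After 1 (propagate distance d=17): x=3.0000 theta=0.0000
After 2 (thin lens f=26): x=3.0000 theta=-3/26 (≈-0.1154)
After 3 (propagate distance d=9): x=51/26 (≈1.9615) theta=-3/26 (≈-0.1154)
After 4 (thin lens f=-30): x=51/26 (≈1.9615) theta=-0.0500
z_focus = -x_out/theta_out = -(51/26)/(-0.0500) = 510/13 ≈ 39.2308
Rounded to 4 decimal places: z = 39.2308

Answer: 39.2308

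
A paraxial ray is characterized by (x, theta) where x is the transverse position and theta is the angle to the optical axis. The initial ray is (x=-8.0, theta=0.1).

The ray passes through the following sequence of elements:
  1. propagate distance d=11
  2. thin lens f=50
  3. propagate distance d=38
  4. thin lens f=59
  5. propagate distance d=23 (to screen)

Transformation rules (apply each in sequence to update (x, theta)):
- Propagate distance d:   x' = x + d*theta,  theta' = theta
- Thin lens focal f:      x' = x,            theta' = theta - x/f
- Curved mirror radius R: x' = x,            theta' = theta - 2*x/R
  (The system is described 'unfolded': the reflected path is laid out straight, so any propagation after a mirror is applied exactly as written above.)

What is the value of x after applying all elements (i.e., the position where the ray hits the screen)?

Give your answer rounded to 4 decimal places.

Answer: 6.7822

Derivation:
Initial: x=-8.0000 theta=0.1000
After 1 (propagate distance d=11): x=-6.9000 theta=0.1000
After 2 (thin lens f=50): x=-6.9000 theta=0.2380
After 3 (propagate distance d=38): x=2.1440 theta=0.2380
After 4 (thin lens f=59): x=2.1440 theta=5949/29500 (≈0.2017)
After 5 (propagate distance d=23 (to screen)): x=8003/1180 (≈6.7822) theta=5949/29500 (≈0.2017)
Rounded to 4 decimal places: x = 6.7822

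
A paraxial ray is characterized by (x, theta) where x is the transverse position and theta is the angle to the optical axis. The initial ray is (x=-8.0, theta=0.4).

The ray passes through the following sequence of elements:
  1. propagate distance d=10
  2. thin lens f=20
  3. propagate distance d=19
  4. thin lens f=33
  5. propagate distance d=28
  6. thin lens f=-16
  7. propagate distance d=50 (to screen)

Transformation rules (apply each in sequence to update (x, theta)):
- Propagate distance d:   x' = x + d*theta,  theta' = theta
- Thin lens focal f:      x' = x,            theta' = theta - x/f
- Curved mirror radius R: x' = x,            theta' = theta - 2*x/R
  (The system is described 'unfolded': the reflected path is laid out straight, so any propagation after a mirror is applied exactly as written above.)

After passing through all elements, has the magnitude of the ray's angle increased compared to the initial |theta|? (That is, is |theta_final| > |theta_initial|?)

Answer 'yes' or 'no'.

Initial: x=-8.0000 theta=0.4000
After 1 (propagate distance d=10): x=-4.0000 theta=0.4000
After 2 (thin lens f=20): x=-4.0000 theta=0.6000
After 3 (propagate distance d=19): x=7.4000 theta=0.6000
After 4 (thin lens f=33): x=7.4000 theta=62/165 (≈0.3758)
After 5 (propagate distance d=28): x=2957/165 (≈17.9212) theta=62/165 (≈0.3758)
After 6 (thin lens f=-16): x=2957/165 (≈17.9212) theta=359/240 (≈1.4958)
After 7 (propagate distance d=50 (to screen)): x=122381/1320 (≈92.7129) theta=359/240 (≈1.4958)
|theta_initial|=0.4000 |theta_final|=359/240 (≈1.4958) -> increased

Answer: yes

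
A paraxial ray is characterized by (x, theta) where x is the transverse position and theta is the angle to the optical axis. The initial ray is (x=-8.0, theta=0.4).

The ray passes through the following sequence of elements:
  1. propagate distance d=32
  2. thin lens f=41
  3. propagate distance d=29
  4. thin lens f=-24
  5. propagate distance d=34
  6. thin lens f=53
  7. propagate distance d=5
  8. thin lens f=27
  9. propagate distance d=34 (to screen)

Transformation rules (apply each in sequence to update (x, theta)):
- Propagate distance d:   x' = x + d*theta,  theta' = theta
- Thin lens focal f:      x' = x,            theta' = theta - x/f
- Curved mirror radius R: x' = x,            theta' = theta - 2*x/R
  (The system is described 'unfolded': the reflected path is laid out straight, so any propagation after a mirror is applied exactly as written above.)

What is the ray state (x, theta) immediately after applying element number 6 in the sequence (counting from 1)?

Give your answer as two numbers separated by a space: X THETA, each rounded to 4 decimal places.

Answer: 41.0480 0.0503

Derivation:
Initial: x=-8.0000 theta=0.4000
After 1 (propagate distance d=32): x=4.8000 theta=0.4000
After 2 (thin lens f=41): x=4.8000 theta=58/205 (≈0.2829)
After 3 (propagate distance d=29): x=2666/205 (≈13.0049) theta=58/205 (≈0.2829)
After 4 (thin lens f=-24): x=2666/205 (≈13.0049) theta=2029/2460 (≈0.8248)
After 5 (propagate distance d=34): x=50489/1230 (≈41.0480) theta=2029/2460 (≈0.8248)
After 6 (thin lens f=53): x=50489/1230 (≈41.0480) theta=6559/130380 (≈0.0503)
Rounded to 4 decimal places: x = 41.0480, theta = 0.0503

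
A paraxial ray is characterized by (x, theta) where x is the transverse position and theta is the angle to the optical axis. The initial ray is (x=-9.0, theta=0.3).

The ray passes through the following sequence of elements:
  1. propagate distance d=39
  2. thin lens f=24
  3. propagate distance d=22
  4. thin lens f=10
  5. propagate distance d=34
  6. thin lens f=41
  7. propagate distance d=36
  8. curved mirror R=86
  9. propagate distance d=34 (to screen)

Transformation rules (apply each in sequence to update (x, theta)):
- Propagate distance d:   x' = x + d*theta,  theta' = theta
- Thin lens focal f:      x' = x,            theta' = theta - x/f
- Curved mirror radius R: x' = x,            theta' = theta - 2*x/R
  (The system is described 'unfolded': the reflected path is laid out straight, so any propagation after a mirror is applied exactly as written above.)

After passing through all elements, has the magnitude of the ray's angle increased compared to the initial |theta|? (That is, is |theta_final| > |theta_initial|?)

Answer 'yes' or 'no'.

Initial: x=-9.0000 theta=0.3000
After 1 (propagate distance d=39): x=2.7000 theta=0.3000
After 2 (thin lens f=24): x=2.7000 theta=0.1875
After 3 (propagate distance d=22): x=6.8250 theta=0.1875
After 4 (thin lens f=10): x=6.8250 theta=-0.4950
After 5 (propagate distance d=34): x=-10.0050 theta=-0.4950
After 6 (thin lens f=41): x=-10.0050 theta=-1029/4100 (≈-0.2510)
After 7 (propagate distance d=36): x=-156129/8200 (≈-19.0401) theta=-1029/4100 (≈-0.2510)
After 8 (curved mirror R=86): x=-156129/8200 (≈-19.0401) theta=13527/70520 (≈0.1918)
After 9 (propagate distance d=34 (to screen)): x=-4413957/352600 (≈-12.5183) theta=13527/70520 (≈0.1918)
|theta_initial|=0.3000 |theta_final|=13527/70520 (≈0.1918) -> not increased

Answer: no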